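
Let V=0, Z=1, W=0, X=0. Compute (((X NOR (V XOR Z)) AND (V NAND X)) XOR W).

Substituting: (((0 NOR (0 XOR 1)) AND (0 NAND 0)) XOR 0)
= 0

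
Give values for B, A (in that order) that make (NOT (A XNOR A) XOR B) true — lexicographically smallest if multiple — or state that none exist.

B=1, A=0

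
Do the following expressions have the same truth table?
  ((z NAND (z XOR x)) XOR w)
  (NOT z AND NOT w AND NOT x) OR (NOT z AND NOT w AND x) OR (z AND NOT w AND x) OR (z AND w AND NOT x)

Yes, they are equivalent — the two output columns agree on all 8 assignments:
z | w | x | Expression 1 | Expression 2
---------------------------------------
0 | 0 | 0 | 1 | 1
0 | 0 | 1 | 1 | 1
0 | 1 | 0 | 0 | 0
0 | 1 | 1 | 0 | 0
1 | 0 | 0 | 0 | 0
1 | 0 | 1 | 1 | 1
1 | 1 | 0 | 1 | 1
1 | 1 | 1 | 0 | 0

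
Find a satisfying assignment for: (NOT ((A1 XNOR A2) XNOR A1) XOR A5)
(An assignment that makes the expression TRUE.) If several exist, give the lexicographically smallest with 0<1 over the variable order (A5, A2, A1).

A5=0, A2=0, A1=0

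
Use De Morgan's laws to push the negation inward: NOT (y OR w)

NOT y AND NOT w
De Morgan's: NOT(OR of terms) = AND of negations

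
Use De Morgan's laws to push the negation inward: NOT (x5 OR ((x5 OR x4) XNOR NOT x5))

NOT x5 AND NOT ((x5 OR x4) XNOR NOT x5)
De Morgan's: NOT(OR of terms) = AND of negations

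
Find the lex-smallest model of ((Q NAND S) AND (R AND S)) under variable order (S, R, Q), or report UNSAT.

S=1, R=1, Q=0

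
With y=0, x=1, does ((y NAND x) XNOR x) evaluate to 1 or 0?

Substituting: ((0 NAND 1) XNOR 1)
= 1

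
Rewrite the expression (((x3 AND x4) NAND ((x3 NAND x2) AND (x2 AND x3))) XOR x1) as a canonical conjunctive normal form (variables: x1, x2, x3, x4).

(NOT x1 OR x2 OR x3 OR x4) AND (NOT x1 OR x2 OR x3 OR NOT x4) AND (NOT x1 OR x2 OR NOT x3 OR x4) AND (NOT x1 OR x2 OR NOT x3 OR NOT x4) AND (NOT x1 OR NOT x2 OR x3 OR x4) AND (NOT x1 OR NOT x2 OR x3 OR NOT x4) AND (NOT x1 OR NOT x2 OR NOT x3 OR x4) AND (NOT x1 OR NOT x2 OR NOT x3 OR NOT x4)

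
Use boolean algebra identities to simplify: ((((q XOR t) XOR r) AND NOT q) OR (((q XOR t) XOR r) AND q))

By distribution ((E AND v) OR (E AND NOT v) = E):
= ((q XOR t) XOR r)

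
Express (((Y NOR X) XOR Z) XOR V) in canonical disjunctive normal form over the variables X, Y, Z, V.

(NOT X AND NOT Y AND NOT Z AND NOT V) OR (NOT X AND NOT Y AND Z AND V) OR (NOT X AND Y AND NOT Z AND V) OR (NOT X AND Y AND Z AND NOT V) OR (X AND NOT Y AND NOT Z AND V) OR (X AND NOT Y AND Z AND NOT V) OR (X AND Y AND NOT Z AND V) OR (X AND Y AND Z AND NOT V)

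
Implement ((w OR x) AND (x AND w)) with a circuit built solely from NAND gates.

((((w NAND w) NAND (x NAND x)) NAND ((x NAND w) NAND (x NAND w))) NAND (((w NAND w) NAND (x NAND x)) NAND ((x NAND w) NAND (x NAND w))))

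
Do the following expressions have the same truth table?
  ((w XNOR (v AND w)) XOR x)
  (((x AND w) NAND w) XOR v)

No. Counterexample: with w=0, v=0, x=1, Expression 1 = 0 but Expression 2 = 1.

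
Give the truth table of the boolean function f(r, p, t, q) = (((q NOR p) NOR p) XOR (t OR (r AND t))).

r | p | t | q | Output
----------------------
0 | 0 | 0 | 0 | 0
0 | 0 | 0 | 1 | 1
0 | 0 | 1 | 0 | 1
0 | 0 | 1 | 1 | 0
0 | 1 | 0 | 0 | 0
0 | 1 | 0 | 1 | 0
0 | 1 | 1 | 0 | 1
0 | 1 | 1 | 1 | 1
1 | 0 | 0 | 0 | 0
1 | 0 | 0 | 1 | 1
1 | 0 | 1 | 0 | 1
1 | 0 | 1 | 1 | 0
1 | 1 | 0 | 0 | 0
1 | 1 | 0 | 1 | 0
1 | 1 | 1 | 0 | 1
1 | 1 | 1 | 1 | 1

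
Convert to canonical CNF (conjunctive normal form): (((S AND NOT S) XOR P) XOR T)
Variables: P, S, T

(P OR S OR T) AND (P OR NOT S OR T) AND (NOT P OR S OR NOT T) AND (NOT P OR NOT S OR NOT T)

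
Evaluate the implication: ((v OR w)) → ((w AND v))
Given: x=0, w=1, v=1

Antecedent ((v OR w)) = 1; consequent ((w AND v)) = 1.
1 → 1 = 1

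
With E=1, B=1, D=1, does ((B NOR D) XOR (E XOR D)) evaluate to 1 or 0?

Substituting: ((1 NOR 1) XOR (1 XOR 1))
= 0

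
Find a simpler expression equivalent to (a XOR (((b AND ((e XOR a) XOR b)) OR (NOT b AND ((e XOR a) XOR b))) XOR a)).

By XOR self-cancellation ((E XOR v) XOR v = E) then distribution ((E AND v) OR (E AND NOT v) = E):
= ((e XOR a) XOR b)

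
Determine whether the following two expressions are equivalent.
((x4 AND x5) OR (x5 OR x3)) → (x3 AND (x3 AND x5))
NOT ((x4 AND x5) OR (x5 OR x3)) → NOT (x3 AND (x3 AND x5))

No, Inverse is not equivalent to original (counterexample: x5=0, x4=0, x3=1)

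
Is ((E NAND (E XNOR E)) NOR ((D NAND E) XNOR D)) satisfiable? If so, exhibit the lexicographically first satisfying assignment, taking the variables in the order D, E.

D=0, E=1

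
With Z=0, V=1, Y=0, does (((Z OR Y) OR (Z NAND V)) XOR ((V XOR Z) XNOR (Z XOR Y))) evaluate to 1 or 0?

Substituting: (((0 OR 0) OR (0 NAND 1)) XOR ((1 XOR 0) XNOR (0 XOR 0)))
= 1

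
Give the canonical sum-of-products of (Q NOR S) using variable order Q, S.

Σm(0) = (NOT Q AND NOT S)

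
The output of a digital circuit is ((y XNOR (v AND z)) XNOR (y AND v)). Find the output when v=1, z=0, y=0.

Substituting: ((0 XNOR (1 AND 0)) XNOR (0 AND 1))
= 0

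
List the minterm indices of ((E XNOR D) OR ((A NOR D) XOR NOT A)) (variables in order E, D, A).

Σm(0, 1, 2, 6, 7) = (NOT E AND NOT D AND NOT A) OR (NOT E AND NOT D AND A) OR (NOT E AND D AND NOT A) OR (E AND D AND NOT A) OR (E AND D AND A)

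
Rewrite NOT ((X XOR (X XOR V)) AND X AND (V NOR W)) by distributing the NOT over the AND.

NOT (X XOR (X XOR V)) OR NOT X OR NOT (V NOR W)
De Morgan's: NOT(AND of terms) = OR of negations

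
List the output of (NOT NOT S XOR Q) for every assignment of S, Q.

S | Q | Output
--------------
0 | 0 | 0
0 | 1 | 1
1 | 0 | 1
1 | 1 | 0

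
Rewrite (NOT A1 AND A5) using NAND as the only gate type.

(((A1 NAND A1) NAND A5) NAND ((A1 NAND A1) NAND A5))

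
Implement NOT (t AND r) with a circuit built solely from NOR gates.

(((t NOR t) NOR (r NOR r)) NOR ((t NOR t) NOR (r NOR r)))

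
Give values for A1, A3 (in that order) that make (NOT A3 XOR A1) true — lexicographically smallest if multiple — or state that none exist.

A1=0, A3=0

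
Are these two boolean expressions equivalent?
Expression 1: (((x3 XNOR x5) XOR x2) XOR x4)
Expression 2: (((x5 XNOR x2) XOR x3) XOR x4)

Yes, they are equivalent — the two output columns agree on all 16 assignments:
x3 | x2 | x4 | x5 | Expression 1 | Expression 2
-----------------------------------------------
0 | 0 | 0 | 0 | 1 | 1
0 | 0 | 0 | 1 | 0 | 0
0 | 0 | 1 | 0 | 0 | 0
0 | 0 | 1 | 1 | 1 | 1
0 | 1 | 0 | 0 | 0 | 0
0 | 1 | 0 | 1 | 1 | 1
0 | 1 | 1 | 0 | 1 | 1
0 | 1 | 1 | 1 | 0 | 0
1 | 0 | 0 | 0 | 0 | 0
1 | 0 | 0 | 1 | 1 | 1
1 | 0 | 1 | 0 | 1 | 1
1 | 0 | 1 | 1 | 0 | 0
1 | 1 | 0 | 0 | 1 | 1
1 | 1 | 0 | 1 | 0 | 0
1 | 1 | 1 | 0 | 0 | 0
1 | 1 | 1 | 1 | 1 | 1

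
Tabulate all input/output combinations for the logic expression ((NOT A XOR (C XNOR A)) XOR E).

A | C | E | Output
------------------
0 | 0 | 0 | 0
0 | 0 | 1 | 1
0 | 1 | 0 | 1
0 | 1 | 1 | 0
1 | 0 | 0 | 0
1 | 0 | 1 | 1
1 | 1 | 0 | 1
1 | 1 | 1 | 0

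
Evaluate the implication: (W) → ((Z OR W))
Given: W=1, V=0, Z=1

Antecedent (W) = 1; consequent ((Z OR W)) = 1.
1 → 1 = 1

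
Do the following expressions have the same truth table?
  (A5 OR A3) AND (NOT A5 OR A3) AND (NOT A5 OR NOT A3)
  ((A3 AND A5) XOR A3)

Yes, they are equivalent — the two output columns agree on all 4 assignments:
A5 | A3 | Expression 1 | Expression 2
-------------------------------------
0 | 0 | 0 | 0
0 | 1 | 1 | 1
1 | 0 | 0 | 0
1 | 1 | 0 | 0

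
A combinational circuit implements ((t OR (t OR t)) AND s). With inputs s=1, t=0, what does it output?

Substituting: ((0 OR (0 OR 0)) AND 1)
= 0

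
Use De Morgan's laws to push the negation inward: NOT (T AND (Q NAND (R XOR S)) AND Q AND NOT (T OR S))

NOT T OR NOT (Q NAND (R XOR S)) OR NOT Q OR (T OR S)
De Morgan's: NOT(AND of terms) = OR of negations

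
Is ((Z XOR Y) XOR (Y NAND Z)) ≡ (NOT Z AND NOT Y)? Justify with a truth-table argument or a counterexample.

Yes, they are equivalent — the two output columns agree on all 4 assignments:
Z | Y | Expression 1 | Expression 2
-----------------------------------
0 | 0 | 1 | 1
0 | 1 | 0 | 0
1 | 0 | 0 | 0
1 | 1 | 0 | 0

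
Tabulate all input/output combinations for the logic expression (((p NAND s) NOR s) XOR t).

s | t | p | Output
------------------
0 | 0 | 0 | 0
0 | 0 | 1 | 0
0 | 1 | 0 | 1
0 | 1 | 1 | 1
1 | 0 | 0 | 0
1 | 0 | 1 | 0
1 | 1 | 0 | 1
1 | 1 | 1 | 1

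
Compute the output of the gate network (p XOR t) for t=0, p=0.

Substituting: (0 XOR 0)
= 0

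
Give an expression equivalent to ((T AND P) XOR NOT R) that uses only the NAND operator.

((((T NAND P) NAND (T NAND P)) NAND (((T NAND P) NAND (T NAND P)) NAND (R NAND R))) NAND ((R NAND R) NAND (((T NAND P) NAND (T NAND P)) NAND (R NAND R))))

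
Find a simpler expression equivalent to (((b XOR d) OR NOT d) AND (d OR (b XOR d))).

By distribution ((E OR v) AND (E OR NOT v) = E):
= (b XOR d)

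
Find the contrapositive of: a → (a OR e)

Contrapositive: NOT (a OR e) → NOT a
Note: A statement and its contrapositive are logically equivalent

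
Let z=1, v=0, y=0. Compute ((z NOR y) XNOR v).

Substituting: ((1 NOR 0) XNOR 0)
= 1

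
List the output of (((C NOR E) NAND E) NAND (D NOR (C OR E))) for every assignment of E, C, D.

E | C | D | Output
------------------
0 | 0 | 0 | 0
0 | 0 | 1 | 1
0 | 1 | 0 | 1
0 | 1 | 1 | 1
1 | 0 | 0 | 1
1 | 0 | 1 | 1
1 | 1 | 0 | 1
1 | 1 | 1 | 1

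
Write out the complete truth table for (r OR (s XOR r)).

s | r | Output
--------------
0 | 0 | 0
0 | 1 | 1
1 | 0 | 1
1 | 1 | 1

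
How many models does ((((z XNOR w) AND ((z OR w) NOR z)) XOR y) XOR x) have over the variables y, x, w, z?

Satisfying assignments: (0,0,0,0), (0,1,0,1), (0,1,1,0), (0,1,1,1), (1,0,0,1), (1,0,1,0), (1,0,1,1), (1,1,0,0)
Count: 8 out of 16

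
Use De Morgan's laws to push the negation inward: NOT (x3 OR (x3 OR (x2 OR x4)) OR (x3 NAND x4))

NOT x3 AND NOT (x3 OR (x2 OR x4)) AND NOT (x3 NAND x4)
De Morgan's: NOT(OR of terms) = AND of negations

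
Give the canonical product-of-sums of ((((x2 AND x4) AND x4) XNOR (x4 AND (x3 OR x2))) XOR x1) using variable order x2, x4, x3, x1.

ΠM(1, 3, 5, 6, 9, 11, 13, 15) = (x2 OR x4 OR x3 OR NOT x1) AND (x2 OR x4 OR NOT x3 OR NOT x1) AND (x2 OR NOT x4 OR x3 OR NOT x1) AND (x2 OR NOT x4 OR NOT x3 OR x1) AND (NOT x2 OR x4 OR x3 OR NOT x1) AND (NOT x2 OR x4 OR NOT x3 OR NOT x1) AND (NOT x2 OR NOT x4 OR x3 OR NOT x1) AND (NOT x2 OR NOT x4 OR NOT x3 OR NOT x1)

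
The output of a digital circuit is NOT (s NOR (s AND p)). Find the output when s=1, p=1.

Substituting: NOT (1 NOR (1 AND 1))
= 1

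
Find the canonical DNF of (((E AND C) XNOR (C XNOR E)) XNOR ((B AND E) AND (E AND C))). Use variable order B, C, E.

(NOT B AND NOT C AND NOT E) OR (B AND NOT C AND NOT E) OR (B AND C AND E)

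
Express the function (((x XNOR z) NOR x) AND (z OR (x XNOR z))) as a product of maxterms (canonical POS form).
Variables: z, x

ΠM(0, 1, 3) = (z OR x) AND (z OR NOT x) AND (NOT z OR NOT x)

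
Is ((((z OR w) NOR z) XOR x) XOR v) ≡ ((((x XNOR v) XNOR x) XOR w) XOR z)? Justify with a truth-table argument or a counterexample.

No. Counterexample: with x=0, w=0, v=0, z=0, Expression 1 = 1 but Expression 2 = 0.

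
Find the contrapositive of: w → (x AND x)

Contrapositive: NOT (x AND x) → NOT w
Note: A statement and its contrapositive are logically equivalent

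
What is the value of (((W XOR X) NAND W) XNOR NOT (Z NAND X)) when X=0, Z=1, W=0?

Substituting: (((0 XOR 0) NAND 0) XNOR NOT (1 NAND 0))
= 0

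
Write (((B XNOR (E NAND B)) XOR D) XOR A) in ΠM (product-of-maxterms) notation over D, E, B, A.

ΠM(0, 3, 4, 6, 9, 10, 13, 15) = (D OR E OR B OR A) AND (D OR E OR NOT B OR NOT A) AND (D OR NOT E OR B OR A) AND (D OR NOT E OR NOT B OR A) AND (NOT D OR E OR B OR NOT A) AND (NOT D OR E OR NOT B OR A) AND (NOT D OR NOT E OR B OR NOT A) AND (NOT D OR NOT E OR NOT B OR NOT A)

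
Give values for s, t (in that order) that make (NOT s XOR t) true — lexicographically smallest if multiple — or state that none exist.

s=0, t=0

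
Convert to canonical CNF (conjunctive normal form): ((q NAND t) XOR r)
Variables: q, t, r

(q OR t OR NOT r) AND (q OR NOT t OR NOT r) AND (NOT q OR t OR NOT r) AND (NOT q OR NOT t OR r)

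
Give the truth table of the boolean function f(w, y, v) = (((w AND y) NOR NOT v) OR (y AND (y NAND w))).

w | y | v | Output
------------------
0 | 0 | 0 | 0
0 | 0 | 1 | 1
0 | 1 | 0 | 1
0 | 1 | 1 | 1
1 | 0 | 0 | 0
1 | 0 | 1 | 1
1 | 1 | 0 | 0
1 | 1 | 1 | 0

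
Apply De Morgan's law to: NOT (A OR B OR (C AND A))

NOT A AND NOT B AND NOT (C AND A)
De Morgan's: NOT(OR of terms) = AND of negations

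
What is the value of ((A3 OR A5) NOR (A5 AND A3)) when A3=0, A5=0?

Substituting: ((0 OR 0) NOR (0 AND 0))
= 1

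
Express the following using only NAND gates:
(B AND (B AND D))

((B NAND ((B NAND D) NAND (B NAND D))) NAND (B NAND ((B NAND D) NAND (B NAND D))))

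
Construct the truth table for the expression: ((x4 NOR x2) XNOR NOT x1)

x1 | x2 | x4 | Output
---------------------
0 | 0 | 0 | 1
0 | 0 | 1 | 0
0 | 1 | 0 | 0
0 | 1 | 1 | 0
1 | 0 | 0 | 0
1 | 0 | 1 | 1
1 | 1 | 0 | 1
1 | 1 | 1 | 1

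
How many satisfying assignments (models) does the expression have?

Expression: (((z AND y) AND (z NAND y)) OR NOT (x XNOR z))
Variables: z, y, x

Satisfying assignments: (0,0,1), (0,1,1), (1,0,0), (1,1,0)
Count: 4 out of 8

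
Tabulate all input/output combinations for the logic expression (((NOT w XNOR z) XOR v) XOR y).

z | v | y | w | Output
----------------------
0 | 0 | 0 | 0 | 0
0 | 0 | 0 | 1 | 1
0 | 0 | 1 | 0 | 1
0 | 0 | 1 | 1 | 0
0 | 1 | 0 | 0 | 1
0 | 1 | 0 | 1 | 0
0 | 1 | 1 | 0 | 0
0 | 1 | 1 | 1 | 1
1 | 0 | 0 | 0 | 1
1 | 0 | 0 | 1 | 0
1 | 0 | 1 | 0 | 0
1 | 0 | 1 | 1 | 1
1 | 1 | 0 | 0 | 0
1 | 1 | 0 | 1 | 1
1 | 1 | 1 | 0 | 1
1 | 1 | 1 | 1 | 0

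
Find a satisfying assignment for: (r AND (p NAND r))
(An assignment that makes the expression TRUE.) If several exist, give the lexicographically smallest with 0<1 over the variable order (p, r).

p=0, r=1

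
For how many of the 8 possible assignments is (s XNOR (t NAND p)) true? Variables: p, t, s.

Satisfying assignments: (0,0,1), (0,1,1), (1,0,1), (1,1,0)
Count: 4 out of 8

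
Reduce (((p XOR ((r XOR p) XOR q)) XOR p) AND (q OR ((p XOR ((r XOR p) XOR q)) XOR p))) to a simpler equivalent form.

By absorption (E AND (E OR v) = E) then XOR self-cancellation ((E XOR v) XOR v = E):
= ((r XOR p) XOR q)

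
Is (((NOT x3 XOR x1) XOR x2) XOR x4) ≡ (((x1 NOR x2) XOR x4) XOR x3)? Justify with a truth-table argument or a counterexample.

No. Counterexample: with x1=1, x2=1, x4=0, x3=0, Expression 1 = 1 but Expression 2 = 0.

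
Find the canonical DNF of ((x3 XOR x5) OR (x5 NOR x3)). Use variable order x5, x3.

(NOT x5 AND NOT x3) OR (NOT x5 AND x3) OR (x5 AND NOT x3)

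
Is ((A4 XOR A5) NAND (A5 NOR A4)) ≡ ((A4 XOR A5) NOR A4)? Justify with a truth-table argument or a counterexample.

No. Counterexample: with A5=0, A4=1, Expression 1 = 1 but Expression 2 = 0.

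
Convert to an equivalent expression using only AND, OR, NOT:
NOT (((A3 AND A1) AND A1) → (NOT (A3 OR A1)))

((A3 AND A1) AND A1) AND (A3 OR A1)
(Negated implication: NOT(A → B) = A AND NOT B)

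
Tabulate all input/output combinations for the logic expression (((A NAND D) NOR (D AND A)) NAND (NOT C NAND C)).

A | C | D | Output
------------------
0 | 0 | 0 | 1
0 | 0 | 1 | 1
0 | 1 | 0 | 1
0 | 1 | 1 | 1
1 | 0 | 0 | 1
1 | 0 | 1 | 1
1 | 1 | 0 | 1
1 | 1 | 1 | 1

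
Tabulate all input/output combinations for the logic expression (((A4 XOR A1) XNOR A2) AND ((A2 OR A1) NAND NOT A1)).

A1 | A2 | A4 | Output
---------------------
0 | 0 | 0 | 1
0 | 0 | 1 | 0
0 | 1 | 0 | 0
0 | 1 | 1 | 0
1 | 0 | 0 | 0
1 | 0 | 1 | 1
1 | 1 | 0 | 1
1 | 1 | 1 | 0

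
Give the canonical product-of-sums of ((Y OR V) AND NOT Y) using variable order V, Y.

ΠM(0, 1, 3) = (V OR Y) AND (V OR NOT Y) AND (NOT V OR NOT Y)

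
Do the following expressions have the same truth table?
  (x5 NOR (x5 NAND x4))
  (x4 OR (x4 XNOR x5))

No. Counterexample: with x5=0, x4=0, Expression 1 = 0 but Expression 2 = 1.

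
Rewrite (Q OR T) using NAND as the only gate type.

((Q NAND Q) NAND (T NAND T))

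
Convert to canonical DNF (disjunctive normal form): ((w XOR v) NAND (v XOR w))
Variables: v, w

(NOT v AND NOT w) OR (v AND w)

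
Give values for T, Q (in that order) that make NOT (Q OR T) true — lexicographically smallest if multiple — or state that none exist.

T=0, Q=0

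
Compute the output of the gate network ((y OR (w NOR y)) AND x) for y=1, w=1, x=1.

Substituting: ((1 OR (1 NOR 1)) AND 1)
= 1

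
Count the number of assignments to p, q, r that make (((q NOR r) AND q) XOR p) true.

Satisfying assignments: (1,0,0), (1,0,1), (1,1,0), (1,1,1)
Count: 4 out of 8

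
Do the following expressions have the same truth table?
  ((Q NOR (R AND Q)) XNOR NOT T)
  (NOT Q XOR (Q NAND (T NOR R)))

No. Counterexample: with Q=0, R=0, T=0, Expression 1 = 1 but Expression 2 = 0.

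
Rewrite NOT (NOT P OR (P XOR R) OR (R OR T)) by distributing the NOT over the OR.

P AND NOT (P XOR R) AND NOT (R OR T)
De Morgan's: NOT(OR of terms) = AND of negations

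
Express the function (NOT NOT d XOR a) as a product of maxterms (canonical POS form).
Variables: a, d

ΠM(0, 3) = (a OR d) AND (NOT a OR NOT d)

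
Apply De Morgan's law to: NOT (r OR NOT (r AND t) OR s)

NOT r AND (r AND t) AND NOT s
De Morgan's: NOT(OR of terms) = AND of negations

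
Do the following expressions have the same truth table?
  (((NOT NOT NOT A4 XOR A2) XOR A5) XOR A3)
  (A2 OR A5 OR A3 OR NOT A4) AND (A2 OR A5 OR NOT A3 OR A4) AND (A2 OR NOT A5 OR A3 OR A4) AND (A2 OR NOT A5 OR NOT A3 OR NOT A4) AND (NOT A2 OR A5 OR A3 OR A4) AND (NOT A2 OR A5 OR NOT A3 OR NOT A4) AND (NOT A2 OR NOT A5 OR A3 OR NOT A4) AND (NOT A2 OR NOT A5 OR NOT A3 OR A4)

Yes, they are equivalent — the two output columns agree on all 16 assignments:
A2 | A5 | A3 | A4 | Expression 1 | Expression 2
-----------------------------------------------
0 | 0 | 0 | 0 | 1 | 1
0 | 0 | 0 | 1 | 0 | 0
0 | 0 | 1 | 0 | 0 | 0
0 | 0 | 1 | 1 | 1 | 1
0 | 1 | 0 | 0 | 0 | 0
0 | 1 | 0 | 1 | 1 | 1
0 | 1 | 1 | 0 | 1 | 1
0 | 1 | 1 | 1 | 0 | 0
1 | 0 | 0 | 0 | 0 | 0
1 | 0 | 0 | 1 | 1 | 1
1 | 0 | 1 | 0 | 1 | 1
1 | 0 | 1 | 1 | 0 | 0
1 | 1 | 0 | 0 | 1 | 1
1 | 1 | 0 | 1 | 0 | 0
1 | 1 | 1 | 0 | 0 | 0
1 | 1 | 1 | 1 | 1 | 1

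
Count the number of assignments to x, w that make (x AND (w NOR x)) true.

No assignment satisfies the expression.
Count: 0 out of 4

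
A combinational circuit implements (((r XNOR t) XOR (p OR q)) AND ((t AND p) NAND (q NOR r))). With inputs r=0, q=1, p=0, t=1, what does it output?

Substituting: (((0 XNOR 1) XOR (0 OR 1)) AND ((1 AND 0) NAND (1 NOR 0)))
= 1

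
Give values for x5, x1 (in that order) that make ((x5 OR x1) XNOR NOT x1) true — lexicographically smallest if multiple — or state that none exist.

x5=1, x1=0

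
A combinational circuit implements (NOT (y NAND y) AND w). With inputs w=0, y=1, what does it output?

Substituting: (NOT (1 NAND 1) AND 0)
= 0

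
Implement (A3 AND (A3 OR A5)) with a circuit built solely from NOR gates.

((A3 NOR A3) NOR (((A3 NOR A5) NOR (A3 NOR A5)) NOR ((A3 NOR A5) NOR (A3 NOR A5))))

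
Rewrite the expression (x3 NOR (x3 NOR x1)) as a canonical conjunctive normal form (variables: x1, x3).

(x1 OR x3) AND (x1 OR NOT x3) AND (NOT x1 OR NOT x3)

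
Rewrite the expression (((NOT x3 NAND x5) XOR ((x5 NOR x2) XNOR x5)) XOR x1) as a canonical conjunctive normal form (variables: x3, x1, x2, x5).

(x3 OR x1 OR x2 OR NOT x5) AND (x3 OR x1 OR NOT x2 OR x5) AND (x3 OR x1 OR NOT x2 OR NOT x5) AND (x3 OR NOT x1 OR x2 OR x5) AND (NOT x3 OR x1 OR NOT x2 OR x5) AND (NOT x3 OR NOT x1 OR x2 OR x5) AND (NOT x3 OR NOT x1 OR x2 OR NOT x5) AND (NOT x3 OR NOT x1 OR NOT x2 OR NOT x5)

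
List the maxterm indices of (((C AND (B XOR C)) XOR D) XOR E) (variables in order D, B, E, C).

ΠM(0, 3, 4, 5, 9, 10, 14, 15) = (D OR B OR E OR C) AND (D OR B OR NOT E OR NOT C) AND (D OR NOT B OR E OR C) AND (D OR NOT B OR E OR NOT C) AND (NOT D OR B OR E OR NOT C) AND (NOT D OR B OR NOT E OR C) AND (NOT D OR NOT B OR NOT E OR C) AND (NOT D OR NOT B OR NOT E OR NOT C)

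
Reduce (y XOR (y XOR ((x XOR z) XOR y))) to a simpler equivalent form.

By XOR self-cancellation ((E XOR v) XOR v = E):
= ((x XOR z) XOR y)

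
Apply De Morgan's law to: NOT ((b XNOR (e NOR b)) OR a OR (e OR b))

NOT (b XNOR (e NOR b)) AND NOT a AND NOT (e OR b)
De Morgan's: NOT(OR of terms) = AND of negations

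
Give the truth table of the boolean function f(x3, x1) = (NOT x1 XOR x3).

x3 | x1 | Output
----------------
0 | 0 | 1
0 | 1 | 0
1 | 0 | 0
1 | 1 | 1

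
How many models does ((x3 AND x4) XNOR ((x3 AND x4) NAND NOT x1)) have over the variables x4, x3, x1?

Satisfying assignments: (1,1,1)
Count: 1 out of 8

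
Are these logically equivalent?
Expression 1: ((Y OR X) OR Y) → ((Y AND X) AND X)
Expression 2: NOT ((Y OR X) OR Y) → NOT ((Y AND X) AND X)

No, Inverse is not equivalent to original (counterexample: X=0, Y=1)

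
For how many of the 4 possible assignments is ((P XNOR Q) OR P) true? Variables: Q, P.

Satisfying assignments: (0,0), (0,1), (1,1)
Count: 3 out of 4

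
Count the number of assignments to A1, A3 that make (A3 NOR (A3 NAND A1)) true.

No assignment satisfies the expression.
Count: 0 out of 4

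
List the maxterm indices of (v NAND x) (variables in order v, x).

ΠM(3) = (NOT v OR NOT x)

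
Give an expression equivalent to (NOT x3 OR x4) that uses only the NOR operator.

(((x3 NOR x3) NOR x4) NOR ((x3 NOR x3) NOR x4))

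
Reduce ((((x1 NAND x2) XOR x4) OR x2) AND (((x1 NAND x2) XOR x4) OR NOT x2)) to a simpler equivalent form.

By distribution ((E OR v) AND (E OR NOT v) = E):
= ((x1 NAND x2) XOR x4)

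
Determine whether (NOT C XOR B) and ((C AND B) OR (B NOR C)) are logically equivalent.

Yes, they are equivalent — the two output columns agree on all 4 assignments:
B | C | Expression 1 | Expression 2
-----------------------------------
0 | 0 | 1 | 1
0 | 1 | 0 | 0
1 | 0 | 0 | 0
1 | 1 | 1 | 1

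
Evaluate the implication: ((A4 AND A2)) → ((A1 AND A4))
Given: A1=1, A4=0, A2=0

Antecedent ((A4 AND A2)) = 0; consequent ((A1 AND A4)) = 0.
0 → 0 = 1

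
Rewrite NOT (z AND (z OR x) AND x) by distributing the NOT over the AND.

NOT z OR NOT (z OR x) OR NOT x
De Morgan's: NOT(AND of terms) = OR of negations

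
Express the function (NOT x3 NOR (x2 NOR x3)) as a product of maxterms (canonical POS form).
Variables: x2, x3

ΠM(0, 2) = (x2 OR x3) AND (NOT x2 OR x3)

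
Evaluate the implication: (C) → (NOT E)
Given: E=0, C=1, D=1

Antecedent (C) = 1; consequent (NOT E) = 1.
1 → 1 = 1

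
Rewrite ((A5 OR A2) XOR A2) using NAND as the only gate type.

((((A5 NAND A5) NAND (A2 NAND A2)) NAND (((A5 NAND A5) NAND (A2 NAND A2)) NAND A2)) NAND (A2 NAND (((A5 NAND A5) NAND (A2 NAND A2)) NAND A2)))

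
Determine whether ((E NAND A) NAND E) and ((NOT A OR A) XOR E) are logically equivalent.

No. Counterexample: with A=1, E=1, Expression 1 = 1 but Expression 2 = 0.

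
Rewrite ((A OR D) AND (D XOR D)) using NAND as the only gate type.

((((A NAND A) NAND (D NAND D)) NAND ((D NAND (D NAND D)) NAND (D NAND (D NAND D)))) NAND (((A NAND A) NAND (D NAND D)) NAND ((D NAND (D NAND D)) NAND (D NAND (D NAND D)))))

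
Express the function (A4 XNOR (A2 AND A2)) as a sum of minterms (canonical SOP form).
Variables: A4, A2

Σm(0, 3) = (NOT A4 AND NOT A2) OR (A4 AND A2)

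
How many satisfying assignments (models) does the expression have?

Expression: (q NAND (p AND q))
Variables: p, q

Satisfying assignments: (0,0), (0,1), (1,0)
Count: 3 out of 4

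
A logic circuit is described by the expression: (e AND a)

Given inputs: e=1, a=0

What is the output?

Substituting: (1 AND 0)
= 0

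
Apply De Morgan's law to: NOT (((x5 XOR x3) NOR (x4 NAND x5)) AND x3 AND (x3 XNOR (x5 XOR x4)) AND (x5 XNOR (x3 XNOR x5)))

NOT ((x5 XOR x3) NOR (x4 NAND x5)) OR NOT x3 OR NOT (x3 XNOR (x5 XOR x4)) OR NOT (x5 XNOR (x3 XNOR x5))
De Morgan's: NOT(AND of terms) = OR of negations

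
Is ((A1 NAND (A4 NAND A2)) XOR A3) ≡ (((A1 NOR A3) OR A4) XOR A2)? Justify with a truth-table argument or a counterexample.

No. Counterexample: with A3=0, A4=0, A2=1, A1=0, Expression 1 = 1 but Expression 2 = 0.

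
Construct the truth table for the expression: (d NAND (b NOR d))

b | d | Output
--------------
0 | 0 | 1
0 | 1 | 1
1 | 0 | 1
1 | 1 | 1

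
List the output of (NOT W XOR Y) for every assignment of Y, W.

Y | W | Output
--------------
0 | 0 | 1
0 | 1 | 0
1 | 0 | 0
1 | 1 | 1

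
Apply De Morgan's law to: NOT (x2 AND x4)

NOT x2 OR NOT x4
De Morgan's: NOT(AND of terms) = OR of negations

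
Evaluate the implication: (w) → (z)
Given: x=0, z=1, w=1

Antecedent (w) = 1; consequent (z) = 1.
1 → 1 = 1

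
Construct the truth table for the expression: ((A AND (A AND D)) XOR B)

B | A | D | Output
------------------
0 | 0 | 0 | 0
0 | 0 | 1 | 0
0 | 1 | 0 | 0
0 | 1 | 1 | 1
1 | 0 | 0 | 1
1 | 0 | 1 | 1
1 | 1 | 0 | 1
1 | 1 | 1 | 0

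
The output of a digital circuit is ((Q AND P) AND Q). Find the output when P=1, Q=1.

Substituting: ((1 AND 1) AND 1)
= 1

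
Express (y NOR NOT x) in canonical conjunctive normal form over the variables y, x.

(y OR x) AND (NOT y OR x) AND (NOT y OR NOT x)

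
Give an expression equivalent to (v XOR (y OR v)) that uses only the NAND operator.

((v NAND (v NAND ((y NAND y) NAND (v NAND v)))) NAND (((y NAND y) NAND (v NAND v)) NAND (v NAND ((y NAND y) NAND (v NAND v)))))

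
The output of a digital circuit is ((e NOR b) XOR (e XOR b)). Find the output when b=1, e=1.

Substituting: ((1 NOR 1) XOR (1 XOR 1))
= 0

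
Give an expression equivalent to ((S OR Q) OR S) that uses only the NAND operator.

((((S NAND S) NAND (Q NAND Q)) NAND ((S NAND S) NAND (Q NAND Q))) NAND (S NAND S))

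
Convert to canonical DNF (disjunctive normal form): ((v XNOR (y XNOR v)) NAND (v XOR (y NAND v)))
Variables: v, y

(NOT v AND NOT y) OR (v AND NOT y)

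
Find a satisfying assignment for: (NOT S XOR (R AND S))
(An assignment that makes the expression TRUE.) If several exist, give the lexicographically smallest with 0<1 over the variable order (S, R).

S=0, R=0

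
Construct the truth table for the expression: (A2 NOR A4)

A2 | A4 | Output
----------------
0 | 0 | 1
0 | 1 | 0
1 | 0 | 0
1 | 1 | 0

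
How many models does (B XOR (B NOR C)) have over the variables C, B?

Satisfying assignments: (0,0), (0,1), (1,1)
Count: 3 out of 4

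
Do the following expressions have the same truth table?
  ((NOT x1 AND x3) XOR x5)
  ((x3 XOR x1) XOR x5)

No. Counterexample: with x3=0, x5=0, x1=1, Expression 1 = 0 but Expression 2 = 1.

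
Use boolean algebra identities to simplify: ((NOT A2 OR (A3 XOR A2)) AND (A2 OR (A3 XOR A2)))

By distribution ((E OR v) AND (E OR NOT v) = E):
= (A3 XOR A2)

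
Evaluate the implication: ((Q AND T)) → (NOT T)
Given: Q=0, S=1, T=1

Antecedent ((Q AND T)) = 0; consequent (NOT T) = 0.
0 → 0 = 1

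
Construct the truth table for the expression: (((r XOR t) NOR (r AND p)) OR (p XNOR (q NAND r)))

p | t | r | q | Output
----------------------
0 | 0 | 0 | 0 | 1
0 | 0 | 0 | 1 | 1
0 | 0 | 1 | 0 | 0
0 | 0 | 1 | 1 | 1
0 | 1 | 0 | 0 | 0
0 | 1 | 0 | 1 | 0
0 | 1 | 1 | 0 | 1
0 | 1 | 1 | 1 | 1
1 | 0 | 0 | 0 | 1
1 | 0 | 0 | 1 | 1
1 | 0 | 1 | 0 | 1
1 | 0 | 1 | 1 | 0
1 | 1 | 0 | 0 | 1
1 | 1 | 0 | 1 | 1
1 | 1 | 1 | 0 | 1
1 | 1 | 1 | 1 | 0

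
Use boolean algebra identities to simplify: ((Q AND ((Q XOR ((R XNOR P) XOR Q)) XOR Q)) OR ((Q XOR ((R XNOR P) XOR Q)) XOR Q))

By absorption (E OR (E AND v) = E) then XOR self-cancellation ((E XOR v) XOR v = E):
= ((R XNOR P) XOR Q)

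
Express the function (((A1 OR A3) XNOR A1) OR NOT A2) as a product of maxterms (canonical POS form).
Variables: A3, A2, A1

ΠM(6) = (NOT A3 OR NOT A2 OR A1)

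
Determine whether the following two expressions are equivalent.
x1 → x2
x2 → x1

No, Converse is not equivalent to original (counterexample: x2=0, x1=1, x4=0)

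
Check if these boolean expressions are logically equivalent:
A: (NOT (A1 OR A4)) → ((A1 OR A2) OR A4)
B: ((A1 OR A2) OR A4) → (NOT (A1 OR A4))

No, Converse is not equivalent to original (counterexample: A2=0, A4=0, A1=0)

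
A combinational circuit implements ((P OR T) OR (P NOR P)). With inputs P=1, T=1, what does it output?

Substituting: ((1 OR 1) OR (1 NOR 1))
= 1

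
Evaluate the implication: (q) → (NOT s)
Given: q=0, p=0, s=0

Antecedent (q) = 0; consequent (NOT s) = 1.
0 → 1 = 1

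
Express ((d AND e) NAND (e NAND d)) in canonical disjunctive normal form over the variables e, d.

(NOT e AND NOT d) OR (NOT e AND d) OR (e AND NOT d) OR (e AND d)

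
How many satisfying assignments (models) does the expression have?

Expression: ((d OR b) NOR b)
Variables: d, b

Satisfying assignments: (0,0)
Count: 1 out of 4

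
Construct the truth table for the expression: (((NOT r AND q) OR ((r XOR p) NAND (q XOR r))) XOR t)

r | q | p | t | Output
----------------------
0 | 0 | 0 | 0 | 1
0 | 0 | 0 | 1 | 0
0 | 0 | 1 | 0 | 1
0 | 0 | 1 | 1 | 0
0 | 1 | 0 | 0 | 1
0 | 1 | 0 | 1 | 0
0 | 1 | 1 | 0 | 1
0 | 1 | 1 | 1 | 0
1 | 0 | 0 | 0 | 0
1 | 0 | 0 | 1 | 1
1 | 0 | 1 | 0 | 1
1 | 0 | 1 | 1 | 0
1 | 1 | 0 | 0 | 1
1 | 1 | 0 | 1 | 0
1 | 1 | 1 | 0 | 1
1 | 1 | 1 | 1 | 0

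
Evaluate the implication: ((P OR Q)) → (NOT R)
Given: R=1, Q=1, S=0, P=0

Antecedent ((P OR Q)) = 1; consequent (NOT R) = 0.
1 → 0 = 0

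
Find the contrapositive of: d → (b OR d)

Contrapositive: NOT (b OR d) → NOT d
Note: A statement and its contrapositive are logically equivalent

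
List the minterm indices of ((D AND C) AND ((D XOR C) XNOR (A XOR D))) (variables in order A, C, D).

Σm(7) = (A AND C AND D)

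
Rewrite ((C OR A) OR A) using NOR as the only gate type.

((((C NOR A) NOR (C NOR A)) NOR A) NOR (((C NOR A) NOR (C NOR A)) NOR A))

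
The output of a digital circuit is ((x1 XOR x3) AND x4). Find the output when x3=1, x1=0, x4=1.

Substituting: ((0 XOR 1) AND 1)
= 1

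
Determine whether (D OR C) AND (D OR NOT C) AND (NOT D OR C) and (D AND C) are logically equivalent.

Yes, they are equivalent — the two output columns agree on all 4 assignments:
D | C | Expression 1 | Expression 2
-----------------------------------
0 | 0 | 0 | 0
0 | 1 | 0 | 0
1 | 0 | 0 | 0
1 | 1 | 1 | 1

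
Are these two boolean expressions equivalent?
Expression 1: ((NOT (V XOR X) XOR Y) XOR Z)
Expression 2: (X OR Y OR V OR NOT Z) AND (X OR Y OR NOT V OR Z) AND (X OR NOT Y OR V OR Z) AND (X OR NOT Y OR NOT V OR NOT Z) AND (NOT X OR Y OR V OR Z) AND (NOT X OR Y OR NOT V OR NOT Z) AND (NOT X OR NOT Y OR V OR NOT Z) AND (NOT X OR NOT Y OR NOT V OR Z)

Yes, they are equivalent — the two output columns agree on all 16 assignments:
X | Y | V | Z | Expression 1 | Expression 2
-------------------------------------------
0 | 0 | 0 | 0 | 1 | 1
0 | 0 | 0 | 1 | 0 | 0
0 | 0 | 1 | 0 | 0 | 0
0 | 0 | 1 | 1 | 1 | 1
0 | 1 | 0 | 0 | 0 | 0
0 | 1 | 0 | 1 | 1 | 1
0 | 1 | 1 | 0 | 1 | 1
0 | 1 | 1 | 1 | 0 | 0
1 | 0 | 0 | 0 | 0 | 0
1 | 0 | 0 | 1 | 1 | 1
1 | 0 | 1 | 0 | 1 | 1
1 | 0 | 1 | 1 | 0 | 0
1 | 1 | 0 | 0 | 1 | 1
1 | 1 | 0 | 1 | 0 | 0
1 | 1 | 1 | 0 | 0 | 0
1 | 1 | 1 | 1 | 1 | 1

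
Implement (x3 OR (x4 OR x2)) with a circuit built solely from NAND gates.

((x3 NAND x3) NAND (((x4 NAND x4) NAND (x2 NAND x2)) NAND ((x4 NAND x4) NAND (x2 NAND x2))))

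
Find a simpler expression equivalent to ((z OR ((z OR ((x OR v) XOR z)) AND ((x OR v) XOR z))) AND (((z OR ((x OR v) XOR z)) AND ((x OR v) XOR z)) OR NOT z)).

By distribution ((E OR v) AND (E OR NOT v) = E) then absorption (E AND (E OR v) = E):
= ((x OR v) XOR z)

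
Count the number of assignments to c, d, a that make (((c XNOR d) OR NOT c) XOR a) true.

Satisfying assignments: (0,0,0), (0,1,0), (1,0,1), (1,1,0)
Count: 4 out of 8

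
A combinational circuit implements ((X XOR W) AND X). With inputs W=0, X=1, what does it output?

Substituting: ((1 XOR 0) AND 1)
= 1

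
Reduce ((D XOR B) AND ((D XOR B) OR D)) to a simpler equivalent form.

By absorption (E AND (E OR v) = E):
= (D XOR B)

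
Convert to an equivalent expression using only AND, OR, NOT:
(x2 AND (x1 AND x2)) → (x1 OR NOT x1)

NOT (x2 AND (x1 AND x2)) OR (x1 OR NOT x1)
(Implication elimination: A → B = NOT A OR B)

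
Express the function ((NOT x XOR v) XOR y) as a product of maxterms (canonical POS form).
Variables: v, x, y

ΠM(1, 2, 4, 7) = (v OR x OR NOT y) AND (v OR NOT x OR y) AND (NOT v OR x OR y) AND (NOT v OR NOT x OR NOT y)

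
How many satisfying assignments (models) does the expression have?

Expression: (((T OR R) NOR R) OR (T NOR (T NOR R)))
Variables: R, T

Satisfying assignments: (0,0), (1,0)
Count: 2 out of 4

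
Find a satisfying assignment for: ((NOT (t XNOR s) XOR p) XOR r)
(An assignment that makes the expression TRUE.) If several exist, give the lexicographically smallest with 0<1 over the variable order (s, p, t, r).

s=0, p=0, t=0, r=1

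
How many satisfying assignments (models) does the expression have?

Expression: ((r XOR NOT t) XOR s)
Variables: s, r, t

Satisfying assignments: (0,0,0), (0,1,1), (1,0,1), (1,1,0)
Count: 4 out of 8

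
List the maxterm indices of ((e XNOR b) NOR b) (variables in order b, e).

ΠM(0, 2, 3) = (b OR e) AND (NOT b OR e) AND (NOT b OR NOT e)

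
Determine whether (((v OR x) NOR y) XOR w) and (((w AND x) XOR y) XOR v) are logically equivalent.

No. Counterexample: with y=0, x=0, w=0, v=0, Expression 1 = 1 but Expression 2 = 0.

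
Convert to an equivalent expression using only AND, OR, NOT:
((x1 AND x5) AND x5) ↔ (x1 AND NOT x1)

(((x1 AND x5) AND x5) AND (x1 AND NOT x1)) OR (NOT ((x1 AND x5) AND x5) AND NOT (x1 AND NOT x1))
(Biconditional = both true or both false)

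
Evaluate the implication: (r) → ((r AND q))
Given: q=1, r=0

Antecedent (r) = 0; consequent ((r AND q)) = 0.
0 → 0 = 1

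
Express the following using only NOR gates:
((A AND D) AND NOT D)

((((A NOR A) NOR (D NOR D)) NOR ((A NOR A) NOR (D NOR D))) NOR ((D NOR D) NOR (D NOR D)))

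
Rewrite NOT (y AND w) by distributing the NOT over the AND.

NOT y OR NOT w
De Morgan's: NOT(AND of terms) = OR of negations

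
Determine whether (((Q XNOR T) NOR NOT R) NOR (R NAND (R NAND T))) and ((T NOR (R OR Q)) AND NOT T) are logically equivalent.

No. Counterexample: with R=0, T=0, Q=0, Expression 1 = 0 but Expression 2 = 1.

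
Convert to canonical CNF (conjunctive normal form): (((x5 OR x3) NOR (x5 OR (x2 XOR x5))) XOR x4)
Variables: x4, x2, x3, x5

(x4 OR x2 OR x3 OR NOT x5) AND (x4 OR x2 OR NOT x3 OR x5) AND (x4 OR x2 OR NOT x3 OR NOT x5) AND (x4 OR NOT x2 OR x3 OR x5) AND (x4 OR NOT x2 OR x3 OR NOT x5) AND (x4 OR NOT x2 OR NOT x3 OR x5) AND (x4 OR NOT x2 OR NOT x3 OR NOT x5) AND (NOT x4 OR x2 OR x3 OR x5)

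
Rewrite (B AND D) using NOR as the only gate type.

((B NOR B) NOR (D NOR D))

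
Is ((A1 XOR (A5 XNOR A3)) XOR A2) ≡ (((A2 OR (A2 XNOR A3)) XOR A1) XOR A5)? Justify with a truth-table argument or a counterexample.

No. Counterexample: with A3=0, A1=0, A2=1, A5=0, Expression 1 = 0 but Expression 2 = 1.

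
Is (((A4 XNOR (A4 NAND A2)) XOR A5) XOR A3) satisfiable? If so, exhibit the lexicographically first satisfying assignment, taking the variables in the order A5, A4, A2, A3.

A5=0, A4=0, A2=0, A3=1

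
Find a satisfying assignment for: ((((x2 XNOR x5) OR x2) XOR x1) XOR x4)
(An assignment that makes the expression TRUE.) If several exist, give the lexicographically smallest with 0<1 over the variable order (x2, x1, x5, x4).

x2=0, x1=0, x5=0, x4=0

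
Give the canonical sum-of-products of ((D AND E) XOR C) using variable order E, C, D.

Σm(2, 3, 5, 6) = (NOT E AND C AND NOT D) OR (NOT E AND C AND D) OR (E AND NOT C AND D) OR (E AND C AND NOT D)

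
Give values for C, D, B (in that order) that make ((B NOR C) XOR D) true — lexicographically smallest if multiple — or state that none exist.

C=0, D=0, B=0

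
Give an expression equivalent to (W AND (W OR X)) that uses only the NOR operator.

((W NOR W) NOR (((W NOR X) NOR (W NOR X)) NOR ((W NOR X) NOR (W NOR X))))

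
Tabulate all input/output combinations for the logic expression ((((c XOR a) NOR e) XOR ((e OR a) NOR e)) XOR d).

d | c | a | e | Output
----------------------
0 | 0 | 0 | 0 | 0
0 | 0 | 0 | 1 | 0
0 | 0 | 1 | 0 | 0
0 | 0 | 1 | 1 | 0
0 | 1 | 0 | 0 | 1
0 | 1 | 0 | 1 | 0
0 | 1 | 1 | 0 | 1
0 | 1 | 1 | 1 | 0
1 | 0 | 0 | 0 | 1
1 | 0 | 0 | 1 | 1
1 | 0 | 1 | 0 | 1
1 | 0 | 1 | 1 | 1
1 | 1 | 0 | 0 | 0
1 | 1 | 0 | 1 | 1
1 | 1 | 1 | 0 | 0
1 | 1 | 1 | 1 | 1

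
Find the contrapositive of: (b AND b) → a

Contrapositive: NOT a → NOT (b AND b)
Note: A statement and its contrapositive are logically equivalent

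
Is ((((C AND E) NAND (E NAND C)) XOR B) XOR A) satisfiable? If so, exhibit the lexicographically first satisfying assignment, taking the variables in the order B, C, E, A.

B=0, C=0, E=0, A=0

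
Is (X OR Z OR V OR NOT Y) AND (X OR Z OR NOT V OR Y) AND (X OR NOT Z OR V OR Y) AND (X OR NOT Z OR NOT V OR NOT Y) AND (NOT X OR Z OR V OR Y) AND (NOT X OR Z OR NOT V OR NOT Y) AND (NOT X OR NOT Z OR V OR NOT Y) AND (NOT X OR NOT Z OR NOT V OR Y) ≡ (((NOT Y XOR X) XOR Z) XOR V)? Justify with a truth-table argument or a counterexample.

Yes, they are equivalent — the two output columns agree on all 16 assignments:
X | Z | V | Y | Expression 1 | Expression 2
-------------------------------------------
0 | 0 | 0 | 0 | 1 | 1
0 | 0 | 0 | 1 | 0 | 0
0 | 0 | 1 | 0 | 0 | 0
0 | 0 | 1 | 1 | 1 | 1
0 | 1 | 0 | 0 | 0 | 0
0 | 1 | 0 | 1 | 1 | 1
0 | 1 | 1 | 0 | 1 | 1
0 | 1 | 1 | 1 | 0 | 0
1 | 0 | 0 | 0 | 0 | 0
1 | 0 | 0 | 1 | 1 | 1
1 | 0 | 1 | 0 | 1 | 1
1 | 0 | 1 | 1 | 0 | 0
1 | 1 | 0 | 0 | 1 | 1
1 | 1 | 0 | 1 | 0 | 0
1 | 1 | 1 | 0 | 0 | 0
1 | 1 | 1 | 1 | 1 | 1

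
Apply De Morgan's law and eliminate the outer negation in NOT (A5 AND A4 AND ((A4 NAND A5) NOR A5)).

NOT A5 OR NOT A4 OR NOT ((A4 NAND A5) NOR A5)
De Morgan's: NOT(AND of terms) = OR of negations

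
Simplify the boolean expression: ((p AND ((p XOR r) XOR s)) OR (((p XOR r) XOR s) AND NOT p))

By distribution ((E AND v) OR (E AND NOT v) = E):
= ((p XOR r) XOR s)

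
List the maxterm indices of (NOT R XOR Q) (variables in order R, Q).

ΠM(1, 2) = (R OR NOT Q) AND (NOT R OR Q)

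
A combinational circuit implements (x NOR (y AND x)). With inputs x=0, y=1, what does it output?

Substituting: (0 NOR (1 AND 0))
= 1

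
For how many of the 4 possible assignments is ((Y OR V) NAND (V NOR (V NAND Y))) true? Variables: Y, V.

Satisfying assignments: (0,0), (0,1), (1,0), (1,1)
Count: 4 out of 4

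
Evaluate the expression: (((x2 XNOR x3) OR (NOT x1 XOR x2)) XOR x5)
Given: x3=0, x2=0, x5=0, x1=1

Substituting: (((0 XNOR 0) OR (NOT 1 XOR 0)) XOR 0)
= 1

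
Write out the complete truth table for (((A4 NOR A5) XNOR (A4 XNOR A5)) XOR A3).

A4 | A5 | A3 | Output
---------------------
0 | 0 | 0 | 1
0 | 0 | 1 | 0
0 | 1 | 0 | 1
0 | 1 | 1 | 0
1 | 0 | 0 | 1
1 | 0 | 1 | 0
1 | 1 | 0 | 0
1 | 1 | 1 | 1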